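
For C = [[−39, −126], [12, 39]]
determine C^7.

tr C = 0 and det C = −9, so the characteristic polynomial is λ² − (0)λ + (−9) with roots 3 and −3.
Eigenvectors give P = [[−3, 7], [1, −2]] with P⁻¹ = [[2, 7], [1, 3]], and C = P·diag(3, −3)·P⁻¹.
Then C^7 = P·diag(2187, −2187)·P⁻¹ = [[−6561, −15309], [2187, 4374]] · [[2, 7], [1, 3]] = [[−28431, −91854], [8748, 28431]].

[[−28431, −91854], [8748, 28431]]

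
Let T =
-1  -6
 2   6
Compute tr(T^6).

793

tr T = 5 and det T = 6, so the characteristic polynomial is λ² − (5)λ + (6) with roots 2 and 3.
Eigenvectors give P = [[-2, 3], [1, -2]] with P⁻¹ = [[-2, -3], [-1, -2]], and T = P·diag(2, 3)·P⁻¹.
Then T^6 = P·diag(64, 729)·P⁻¹ = [[-128, 2187], [64, -1458]] · [[-2, -3], [-1, -2]] = [[-1931, -3990], [1330, 2724]].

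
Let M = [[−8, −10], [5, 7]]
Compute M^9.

tr M = −1 and det M = −6, so the characteristic polynomial is λ² − (−1)λ + (−6) with roots −3 and 2.
Eigenvectors give P = [[2, −1], [−1, 1]] with P⁻¹ = [[1, 1], [1, 2]], and M = P·diag(−3, 2)·P⁻¹.
Then M^9 = P·diag(−19683, 512)·P⁻¹ = [[−39366, −512], [19683, 512]] · [[1, 1], [1, 2]] = [[−39878, −40390], [20195, 20707]].

[[−39878, −40390], [20195, 20707]]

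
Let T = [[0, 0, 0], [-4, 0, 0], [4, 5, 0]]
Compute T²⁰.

[[0, 0, 0], [0, 0, 0], [0, 0, 0]]

T is strictly triangular, hence nilpotent: T³ = 0, so T²⁰ = 0.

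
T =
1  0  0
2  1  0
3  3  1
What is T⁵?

T = I + N where N = [[0, 0, 0], [2, 0, 0], [3, 3, 0]] is strictly lower-triangular, so N³ = 0.
(I + N)⁵ = I + 5·N + 10·N² = [[1, 0, 0], [10, 1, 0], [75, 15, 1]].

[[1, 0, 0], [10, 1, 0], [75, 15, 1]]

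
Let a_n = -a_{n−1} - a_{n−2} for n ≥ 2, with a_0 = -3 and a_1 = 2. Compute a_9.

-3

With companion matrix B = [[-1, -1], [1, 0]], [a_n, a_{n−1}]ᵀ = B·[a_{n−1}, a_{n−2}]ᵀ, so [a_9, a_8]ᵀ = B⁸·[a_1, a_0]ᵀ.
B⁸ = [[0, 1], [-1, -1]], giving [a_9, a_8]ᵀ = [[-3], [1]].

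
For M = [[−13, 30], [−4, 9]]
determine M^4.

tr M = −4 and det M = 3, so the characteristic polynomial is λ² − (−4)λ + (3) with roots −1 and −3.
Eigenvectors give P = [[−5, 3], [−2, 1]] with P⁻¹ = [[1, −3], [2, −5]], and M = P·diag(−1, −3)·P⁻¹.
Then M^4 = P·diag(1, 81)·P⁻¹ = [[−5, 243], [−2, 81]] · [[1, −3], [2, −5]] = [[481, −1200], [160, −399]].

[[481, −1200], [160, −399]]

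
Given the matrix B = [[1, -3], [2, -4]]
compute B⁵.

tr B = -3 and det B = 2, so the characteristic polynomial is λ² − (-3)λ + (2) with roots -1 and -2.
Eigenvectors give P = [[3, 1], [2, 1]] with P⁻¹ = [[1, -1], [-2, 3]], and B = P·diag(-1, -2)·P⁻¹.
Then B⁵ = P·diag(-1, -32)·P⁻¹ = [[-3, -32], [-2, -32]] · [[1, -1], [-2, 3]] = [[61, -93], [62, -94]].

[[61, -93], [62, -94]]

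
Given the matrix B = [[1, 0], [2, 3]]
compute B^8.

[[1, 0], [6560, 6561]]

tr B = 4 and det B = 3, so the characteristic polynomial is λ² − (4)λ + (3) with roots 1 and 3.
Eigenvectors give P = [[−1, 0], [1, 1]] with P⁻¹ = [[−1, 0], [1, 1]], and B = P·diag(1, 3)·P⁻¹.
Then B^8 = P·diag(1, 6561)·P⁻¹ = [[−1, 0], [1, 6561]] · [[−1, 0], [1, 1]] = [[1, 0], [6560, 6561]].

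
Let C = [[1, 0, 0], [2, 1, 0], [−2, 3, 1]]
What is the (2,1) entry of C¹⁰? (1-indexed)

20

C = I + N where N = [[0, 0, 0], [2, 0, 0], [−2, 3, 0]] is strictly lower-triangular, so N³ = 0.
(I + N)¹⁰ = I + 10·N + 45·N² = [[1, 0, 0], [20, 1, 0], [250, 30, 1]].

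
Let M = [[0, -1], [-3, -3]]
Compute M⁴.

[[36, 45], [135, 171]]

M² = [[3, 3], [9, 12]]
M³ = [[-9, -12], [-36, -45]]
M⁴ = [[36, 45], [135, 171]]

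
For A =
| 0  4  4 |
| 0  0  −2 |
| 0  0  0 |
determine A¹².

A is strictly triangular, hence nilpotent: A³ = 0, so A¹² = 0.

[[0, 0, 0], [0, 0, 0], [0, 0, 0]]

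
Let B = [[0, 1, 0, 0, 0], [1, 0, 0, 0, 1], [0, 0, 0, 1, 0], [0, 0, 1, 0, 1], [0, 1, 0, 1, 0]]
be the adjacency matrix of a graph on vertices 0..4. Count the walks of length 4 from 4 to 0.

The number of length-4 walks from vertex 4 to vertex 0 is entry (4,0) of B⁴, where B is the adjacency matrix.
B² = [[1, 0, 0, 0, 1], [0, 2, 0, 1, 0], [0, 0, 1, 0, 1], [0, 1, 0, 2, 0], [1, 0, 1, 0, 2]]
B³ = [[0, 2, 0, 1, 0], [2, 0, 1, 0, 3], [0, 1, 0, 2, 0], [1, 0, 2, 0, 3], [0, 3, 0, 3, 0]]
B⁴ = [[2, 0, 1, 0, 3], [0, 5, 0, 4, 0], [1, 0, 2, 0, 3], [0, 4, 0, 5, 0], [3, 0, 3, 0, 6]]

3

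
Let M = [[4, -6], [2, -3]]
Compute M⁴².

[[4, -6], [2, -3]]

M² = M (a projection; rank 1, trace 1), so M⁴² = M.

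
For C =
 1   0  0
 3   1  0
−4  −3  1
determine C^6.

[[1, 0, 0], [18, 1, 0], [−159, −18, 1]]

C = I + N where N = [[0, 0, 0], [3, 0, 0], [−4, −3, 0]] is strictly lower-triangular, so N^3 = 0.
(I + N)^6 = I + 6·N + 15·N^2 = [[1, 0, 0], [18, 1, 0], [−159, −18, 1]].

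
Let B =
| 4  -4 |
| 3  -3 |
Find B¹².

[[4, -4], [3, -3]]

B² = B (a projection; rank 1, trace 1), so B¹² = B.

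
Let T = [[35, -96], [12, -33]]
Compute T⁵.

[[2195, -5856], [732, -1953]]

tr T = 2 and det T = -3, so the characteristic polynomial is λ² − (2)λ + (-3) with roots 3 and -1.
Eigenvectors give P = [[-3, 8], [-1, 3]] with P⁻¹ = [[-3, 8], [-1, 3]], and T = P·diag(3, -1)·P⁻¹.
Then T⁵ = P·diag(243, -1)·P⁻¹ = [[-729, -8], [-243, -3]] · [[-3, 8], [-1, 3]] = [[2195, -5856], [732, -1953]].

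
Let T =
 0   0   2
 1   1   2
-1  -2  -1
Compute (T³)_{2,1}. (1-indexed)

-5

T² = [[-2, -4, -2], [-1, -3, 2], [-1, 0, -5]]
T³ = [[-2, 0, -10], [-5, -7, -10], [5, 10, 3]]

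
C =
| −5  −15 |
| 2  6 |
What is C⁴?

[[−5, −15], [2, 6]]

C² = C (a projection; rank 1, trace 1), so C⁴ = C.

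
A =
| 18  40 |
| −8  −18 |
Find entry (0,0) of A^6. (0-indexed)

tr A = 0 and det A = −4, so the characteristic polynomial is λ² − (0)λ + (−4) with roots −2 and 2.
Eigenvectors give P = [[−2, 5], [1, −2]] with P⁻¹ = [[2, 5], [1, 2]], and A = P·diag(−2, 2)·P⁻¹.
Then A^6 = P·diag(64, 64)·P⁻¹ = [[−128, 320], [64, −128]] · [[2, 5], [1, 2]] = [[64, 0], [0, 64]].

64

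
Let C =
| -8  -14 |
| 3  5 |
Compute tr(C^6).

tr C = -3 and det C = 2, so the characteristic polynomial is λ² − (-3)λ + (2) with roots -1 and -2.
Eigenvectors give P = [[-2, 7], [1, -3]] with P⁻¹ = [[3, 7], [1, 2]], and C = P·diag(-1, -2)·P⁻¹.
Then C^6 = P·diag(1, 64)·P⁻¹ = [[-2, 448], [1, -192]] · [[3, 7], [1, 2]] = [[442, 882], [-189, -377]].

65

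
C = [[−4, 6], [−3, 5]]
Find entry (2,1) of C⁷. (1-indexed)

tr C = 1 and det C = −2, so the characteristic polynomial is λ² − (1)λ + (−2) with roots −1 and 2.
Eigenvectors give P = [[2, −1], [1, −1]] with P⁻¹ = [[1, −1], [1, −2]], and C = P·diag(−1, 2)·P⁻¹.
Then C⁷ = P·diag(−1, 128)·P⁻¹ = [[−2, −128], [−1, −128]] · [[1, −1], [1, −2]] = [[−130, 258], [−129, 257]].

−129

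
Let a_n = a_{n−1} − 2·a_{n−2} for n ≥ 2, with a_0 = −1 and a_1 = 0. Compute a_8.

With companion matrix A = [[1, −2], [1, 0]], [a_n, a_{n−1}]ᵀ = A·[a_{n−1}, a_{n−2}]ᵀ, so [a_8, a_7]ᵀ = A⁷·[a_1, a_0]ᵀ.
A⁷ = [[−3, −14], [7, −10]], giving [a_8, a_7]ᵀ = [[14], [10]].

14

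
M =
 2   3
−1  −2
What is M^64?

M² = I (check: tr M = 0 and det M = −1), so M^64 = I since 64 is even.

[[1, 0], [0, 1]]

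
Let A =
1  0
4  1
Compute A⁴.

A = I + N where N = [[0, 0], [4, 0]] is strictly lower-triangular, so N² = 0.
(I + N)⁴ = I + 4·N = [[1, 0], [16, 1]].

[[1, 0], [16, 1]]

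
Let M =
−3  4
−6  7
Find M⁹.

tr M = 4 and det M = 3, so the characteristic polynomial is λ² − (4)λ + (3) with roots 3 and 1.
Eigenvectors give P = [[2, 1], [3, 1]] with P⁻¹ = [[−1, 1], [3, −2]], and M = P·diag(3, 1)·P⁻¹.
Then M⁹ = P·diag(19683, 1)·P⁻¹ = [[39366, 1], [59049, 1]] · [[−1, 1], [3, −2]] = [[−39363, 39364], [−59046, 59047]].

[[−39363, 39364], [−59046, 59047]]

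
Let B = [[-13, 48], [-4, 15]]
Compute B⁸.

tr B = 2 and det B = -3, so the characteristic polynomial is λ² − (2)λ + (-3) with roots 3 and -1.
Eigenvectors give P = [[3, 4], [1, 1]] with P⁻¹ = [[-1, 4], [1, -3]], and B = P·diag(3, -1)·P⁻¹.
Then B⁸ = P·diag(6561, 1)·P⁻¹ = [[19683, 4], [6561, 1]] · [[-1, 4], [1, -3]] = [[-19679, 78720], [-6560, 26241]].

[[-19679, 78720], [-6560, 26241]]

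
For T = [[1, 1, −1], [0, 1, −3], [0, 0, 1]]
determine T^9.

[[1, 9, −117], [0, 1, −27], [0, 0, 1]]

T = I + N where N = [[0, 1, −1], [0, 0, −3], [0, 0, 0]] is strictly upper-triangular, so N^3 = 0.
(I + N)^9 = I + 9·N + 36·N^2 = [[1, 9, −117], [0, 1, −27], [0, 0, 1]].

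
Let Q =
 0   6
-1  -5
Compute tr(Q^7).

tr Q = -5 and det Q = 6, so the characteristic polynomial is λ² − (-5)λ + (6) with roots -3 and -2.
Eigenvectors give P = [[2, -3], [-1, 1]] with P⁻¹ = [[-1, -3], [-1, -2]], and Q = P·diag(-3, -2)·P⁻¹.
Then Q^7 = P·diag(-2187, -128)·P⁻¹ = [[-4374, 384], [2187, -128]] · [[-1, -3], [-1, -2]] = [[3990, 12354], [-2059, -6305]].

-2315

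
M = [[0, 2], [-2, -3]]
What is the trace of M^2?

1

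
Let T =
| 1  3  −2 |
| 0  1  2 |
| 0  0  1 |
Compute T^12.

[[1, 36, 372], [0, 1, 24], [0, 0, 1]]

T = I + N where N = [[0, 3, −2], [0, 0, 2], [0, 0, 0]] is strictly upper-triangular, so N^3 = 0.
(I + N)^12 = I + 12·N + 66·N^2 = [[1, 36, 372], [0, 1, 24], [0, 0, 1]].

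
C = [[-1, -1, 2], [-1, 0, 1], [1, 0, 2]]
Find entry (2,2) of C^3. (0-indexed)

C^2 = [[4, 1, 1], [2, 1, 0], [1, -1, 6]]
C^3 = [[-4, -4, 11], [-3, -2, 5], [6, -1, 13]]

13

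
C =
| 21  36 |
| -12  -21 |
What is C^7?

tr C = 0 and det C = -9, so the characteristic polynomial is λ² − (0)λ + (-9) with roots -3 and 3.
Eigenvectors give P = [[-3, -2], [2, 1]] with P⁻¹ = [[1, 2], [-2, -3]], and C = P·diag(-3, 3)·P⁻¹.
Then C^7 = P·diag(-2187, 2187)·P⁻¹ = [[6561, -4374], [-4374, 2187]] · [[1, 2], [-2, -3]] = [[15309, 26244], [-8748, -15309]].

[[15309, 26244], [-8748, -15309]]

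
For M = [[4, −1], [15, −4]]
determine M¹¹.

M² = I (check: tr M = 0 and det M = −1), so M¹¹ = M since 11 is odd.

[[4, −1], [15, −4]]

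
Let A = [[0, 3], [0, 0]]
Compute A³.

A is strictly triangular, hence nilpotent: A² = 0, so A³ = 0.

[[0, 0], [0, 0]]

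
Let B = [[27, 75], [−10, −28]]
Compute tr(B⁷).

tr B = −1 and det B = −6, so the characteristic polynomial is λ² − (−1)λ + (−6) with roots −3 and 2.
Eigenvectors give P = [[−5, −3], [2, 1]] with P⁻¹ = [[1, 3], [−2, −5]], and B = P·diag(−3, 2)·P⁻¹.
Then B⁷ = P·diag(−2187, 128)·P⁻¹ = [[10935, −384], [−4374, 128]] · [[1, 3], [−2, −5]] = [[11703, 34725], [−4630, −13762]].

−2059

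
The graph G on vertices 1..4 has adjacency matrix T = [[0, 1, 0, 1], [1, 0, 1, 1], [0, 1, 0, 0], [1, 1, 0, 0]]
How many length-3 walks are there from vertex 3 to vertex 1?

1

The number of length-3 walks from vertex 3 to vertex 1 is entry (3,1) of T³, where T is the adjacency matrix.
T² = [[2, 1, 1, 1], [1, 3, 0, 1], [1, 0, 1, 1], [1, 1, 1, 2]]
T³ = [[2, 4, 1, 3], [4, 2, 3, 4], [1, 3, 0, 1], [3, 4, 1, 2]]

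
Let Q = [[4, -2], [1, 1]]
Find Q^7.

[[4246, -4118], [2059, -1931]]

tr Q = 5 and det Q = 6, so the characteristic polynomial is λ² − (5)λ + (6) with roots 3 and 2.
Eigenvectors give P = [[2, 1], [1, 1]] with P⁻¹ = [[1, -1], [-1, 2]], and Q = P·diag(3, 2)·P⁻¹.
Then Q^7 = P·diag(2187, 128)·P⁻¹ = [[4374, 128], [2187, 128]] · [[1, -1], [-1, 2]] = [[4246, -4118], [2059, -1931]].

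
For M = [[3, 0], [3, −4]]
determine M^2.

[[9, 0], [−3, 16]]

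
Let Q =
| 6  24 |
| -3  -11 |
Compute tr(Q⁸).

tr Q = -5 and det Q = 6, so the characteristic polynomial is λ² − (-5)λ + (6) with roots -2 and -3.
Eigenvectors give P = [[-3, -8], [1, 3]] with P⁻¹ = [[-3, -8], [1, 3]], and Q = P·diag(-2, -3)·P⁻¹.
Then Q⁸ = P·diag(256, 6561)·P⁻¹ = [[-768, -52488], [256, 19683]] · [[-3, -8], [1, 3]] = [[-50184, -151320], [18915, 57001]].

6817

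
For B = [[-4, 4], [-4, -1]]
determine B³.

[[80, 20], [-20, 95]]

B² = [[0, -20], [20, -15]]
B³ = [[80, 20], [-20, 95]]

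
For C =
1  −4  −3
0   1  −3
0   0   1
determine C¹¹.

C = I + N where N = [[0, −4, −3], [0, 0, −3], [0, 0, 0]] is strictly upper-triangular, so N³ = 0.
(I + N)¹¹ = I + 11·N + 55·N² = [[1, −44, 627], [0, 1, −33], [0, 0, 1]].

[[1, −44, 627], [0, 1, −33], [0, 0, 1]]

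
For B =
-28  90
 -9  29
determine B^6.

[[-566, 1890], [-189, 631]]

tr B = 1 and det B = -2, so the characteristic polynomial is λ² − (1)λ + (-2) with roots -1 and 2.
Eigenvectors give P = [[10, 3], [3, 1]] with P⁻¹ = [[1, -3], [-3, 10]], and B = P·diag(-1, 2)·P⁻¹.
Then B^6 = P·diag(1, 64)·P⁻¹ = [[10, 192], [3, 64]] · [[1, -3], [-3, 10]] = [[-566, 1890], [-189, 631]].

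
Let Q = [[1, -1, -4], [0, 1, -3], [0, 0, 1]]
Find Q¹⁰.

[[1, -10, 95], [0, 1, -30], [0, 0, 1]]

Q = I + N where N = [[0, -1, -4], [0, 0, -3], [0, 0, 0]] is strictly upper-triangular, so N³ = 0.
(I + N)¹⁰ = I + 10·N + 45·N² = [[1, -10, 95], [0, 1, -30], [0, 0, 1]].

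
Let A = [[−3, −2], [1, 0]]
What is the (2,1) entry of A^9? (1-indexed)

tr A = −3 and det A = 2, so the characteristic polynomial is λ² − (−3)λ + (2) with roots −2 and −1.
Eigenvectors give P = [[2, −1], [−1, 1]] with P⁻¹ = [[1, 1], [1, 2]], and A = P·diag(−2, −1)·P⁻¹.
Then A^9 = P·diag(−512, −1)·P⁻¹ = [[−1024, 1], [512, −1]] · [[1, 1], [1, 2]] = [[−1023, −1022], [511, 510]].

511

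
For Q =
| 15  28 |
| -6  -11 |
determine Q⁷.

tr Q = 4 and det Q = 3, so the characteristic polynomial is λ² − (4)λ + (3) with roots 1 and 3.
Eigenvectors give P = [[-2, 7], [1, -3]] with P⁻¹ = [[3, 7], [1, 2]], and Q = P·diag(1, 3)·P⁻¹.
Then Q⁷ = P·diag(1, 2187)·P⁻¹ = [[-2, 15309], [1, -6561]] · [[3, 7], [1, 2]] = [[15303, 30604], [-6558, -13115]].

[[15303, 30604], [-6558, -13115]]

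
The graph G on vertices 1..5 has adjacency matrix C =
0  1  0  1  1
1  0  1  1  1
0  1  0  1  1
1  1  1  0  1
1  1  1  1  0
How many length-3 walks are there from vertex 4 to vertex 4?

The number of length-3 walks from vertex 4 to vertex 4 is entry (4,4) of C³, where C is the adjacency matrix.
C² = [[3, 2, 3, 2, 2], [2, 4, 2, 3, 3], [3, 2, 3, 2, 2], [2, 3, 2, 4, 3], [2, 3, 2, 3, 4]]
C³ = [[6, 10, 6, 10, 10], [10, 10, 10, 11, 11], [6, 10, 6, 10, 10], [10, 11, 10, 10, 11], [10, 11, 10, 11, 10]]

10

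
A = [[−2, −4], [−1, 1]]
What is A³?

A² = [[8, 4], [1, 5]]
A³ = [[−20, −28], [−7, 1]]

[[−20, −28], [−7, 1]]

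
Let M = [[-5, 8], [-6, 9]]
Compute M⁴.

[[-239, 320], [-240, 321]]

tr M = 4 and det M = 3, so the characteristic polynomial is λ² − (4)λ + (3) with roots 1 and 3.
Eigenvectors give P = [[-4, -1], [-3, -1]] with P⁻¹ = [[-1, 1], [3, -4]], and M = P·diag(1, 3)·P⁻¹.
Then M⁴ = P·diag(1, 81)·P⁻¹ = [[-4, -81], [-3, -81]] · [[-1, 1], [3, -4]] = [[-239, 320], [-240, 321]].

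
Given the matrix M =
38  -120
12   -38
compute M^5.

[[608, -1920], [192, -608]]

tr M = 0 and det M = -4, so the characteristic polynomial is λ² − (0)λ + (-4) with roots 2 and -2.
Eigenvectors give P = [[-10, -3], [-3, -1]] with P⁻¹ = [[-1, 3], [3, -10]], and M = P·diag(2, -2)·P⁻¹.
Then M^5 = P·diag(32, -32)·P⁻¹ = [[-320, 96], [-96, 32]] · [[-1, 3], [3, -10]] = [[608, -1920], [192, -608]].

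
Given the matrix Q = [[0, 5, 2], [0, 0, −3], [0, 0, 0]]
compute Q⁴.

Q is strictly triangular, hence nilpotent: Q³ = 0, so Q⁴ = 0.

[[0, 0, 0], [0, 0, 0], [0, 0, 0]]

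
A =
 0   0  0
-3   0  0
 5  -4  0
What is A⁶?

A is strictly triangular, hence nilpotent: A³ = 0, so A⁶ = 0.

[[0, 0, 0], [0, 0, 0], [0, 0, 0]]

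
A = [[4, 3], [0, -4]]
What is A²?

[[16, 0], [0, 16]]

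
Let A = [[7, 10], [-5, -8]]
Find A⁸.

[[-6049, -12610], [6305, 12866]]

tr A = -1 and det A = -6, so the characteristic polynomial is λ² − (-1)λ + (-6) with roots -3 and 2.
Eigenvectors give P = [[-1, 2], [1, -1]] with P⁻¹ = [[1, 2], [1, 1]], and A = P·diag(-3, 2)·P⁻¹.
Then A⁸ = P·diag(6561, 256)·P⁻¹ = [[-6561, 512], [6561, -256]] · [[1, 2], [1, 1]] = [[-6049, -12610], [6305, 12866]].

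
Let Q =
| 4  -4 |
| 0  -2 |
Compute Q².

[[16, -8], [0, 4]]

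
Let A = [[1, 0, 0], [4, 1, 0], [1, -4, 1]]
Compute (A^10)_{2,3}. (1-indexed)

0

A = I + N where N = [[0, 0, 0], [4, 0, 0], [1, -4, 0]] is strictly lower-triangular, so N^3 = 0.
(I + N)^10 = I + 10·N + 45·N^2 = [[1, 0, 0], [40, 1, 0], [-710, -40, 1]].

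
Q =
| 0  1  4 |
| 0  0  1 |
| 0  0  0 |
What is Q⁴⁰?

Q is strictly triangular, hence nilpotent: Q³ = 0, so Q⁴⁰ = 0.

[[0, 0, 0], [0, 0, 0], [0, 0, 0]]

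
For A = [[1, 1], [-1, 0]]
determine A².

[[0, 1], [-1, -1]]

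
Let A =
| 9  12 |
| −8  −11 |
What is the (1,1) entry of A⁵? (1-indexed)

489

tr A = −2 and det A = −3, so the characteristic polynomial is λ² − (−2)λ + (−3) with roots 1 and −3.
Eigenvectors give P = [[3, −1], [−2, 1]] with P⁻¹ = [[1, 1], [2, 3]], and A = P·diag(1, −3)·P⁻¹.
Then A⁵ = P·diag(1, −243)·P⁻¹ = [[3, 243], [−2, −243]] · [[1, 1], [2, 3]] = [[489, 732], [−488, −731]].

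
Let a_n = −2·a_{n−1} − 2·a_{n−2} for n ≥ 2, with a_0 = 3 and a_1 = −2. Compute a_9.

With companion matrix T = [[−2, −2], [1, 0]], [a_n, a_{n−1}]ᵀ = T·[a_{n−1}, a_{n−2}]ᵀ, so [a_9, a_8]ᵀ = T⁸·[a_1, a_0]ᵀ.
T⁸ = [[16, 0], [0, 16]], giving [a_9, a_8]ᵀ = [[−32], [48]].

−32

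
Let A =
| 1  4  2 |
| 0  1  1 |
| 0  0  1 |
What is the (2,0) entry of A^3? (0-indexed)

A = I + N where N = [[0, 4, 2], [0, 0, 1], [0, 0, 0]] is strictly upper-triangular, so N^3 = 0.
(I + N)^3 = I + 3·N + 3·N^2 = [[1, 12, 18], [0, 1, 3], [0, 0, 1]].

0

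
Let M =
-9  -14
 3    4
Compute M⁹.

tr M = -5 and det M = 6, so the characteristic polynomial is λ² − (-5)λ + (6) with roots -2 and -3.
Eigenvectors give P = [[-2, 7], [1, -3]] with P⁻¹ = [[3, 7], [1, 2]], and M = P·diag(-2, -3)·P⁻¹.
Then M⁹ = P·diag(-512, -19683)·P⁻¹ = [[1024, -137781], [-512, 59049]] · [[3, 7], [1, 2]] = [[-134709, -268394], [57513, 114514]].

[[-134709, -268394], [57513, 114514]]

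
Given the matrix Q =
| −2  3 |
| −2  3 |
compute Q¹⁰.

[[−2, 3], [−2, 3]]

Q² = Q (a projection; rank 1, trace 1), so Q¹⁰ = Q.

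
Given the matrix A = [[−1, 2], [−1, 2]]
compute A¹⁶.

[[−1, 2], [−1, 2]]

A² = A (a projection; rank 1, trace 1), so A¹⁶ = A.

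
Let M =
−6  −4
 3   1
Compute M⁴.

tr M = −5 and det M = 6, so the characteristic polynomial is λ² − (−5)λ + (6) with roots −2 and −3.
Eigenvectors give P = [[1, −4], [−1, 3]] with P⁻¹ = [[−3, −4], [−1, −1]], and M = P·diag(−2, −3)·P⁻¹.
Then M⁴ = P·diag(16, 81)·P⁻¹ = [[16, −324], [−16, 243]] · [[−3, −4], [−1, −1]] = [[276, 260], [−195, −179]].

[[276, 260], [−195, −179]]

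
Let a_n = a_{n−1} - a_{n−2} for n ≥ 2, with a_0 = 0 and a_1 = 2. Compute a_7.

With companion matrix Q = [[1, -1], [1, 0]], [a_n, a_{n−1}]ᵀ = Q·[a_{n−1}, a_{n−2}]ᵀ, so [a_7, a_6]ᵀ = Q⁶·[a_1, a_0]ᵀ.
Q⁶ = [[1, 0], [0, 1]], giving [a_7, a_6]ᵀ = [[2], [0]].

2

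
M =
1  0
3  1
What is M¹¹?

M = I + N where N = [[0, 0], [3, 0]] is strictly lower-triangular, so N² = 0.
(I + N)¹¹ = I + 11·N = [[1, 0], [33, 1]].

[[1, 0], [33, 1]]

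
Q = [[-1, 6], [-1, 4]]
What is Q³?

tr Q = 3 and det Q = 2, so the characteristic polynomial is λ² − (3)λ + (2) with roots 1 and 2.
Eigenvectors give P = [[-3, -2], [-1, -1]] with P⁻¹ = [[-1, 2], [1, -3]], and Q = P·diag(1, 2)·P⁻¹.
Then Q³ = P·diag(1, 8)·P⁻¹ = [[-3, -16], [-1, -8]] · [[-1, 2], [1, -3]] = [[-13, 42], [-7, 22]].

[[-13, 42], [-7, 22]]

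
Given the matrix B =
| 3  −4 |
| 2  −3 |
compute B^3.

[[3, −4], [2, −3]]

B² = I (check: tr B = 0 and det B = −1), so B^3 = B since 3 is odd.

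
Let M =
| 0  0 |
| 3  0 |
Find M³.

[[0, 0], [0, 0]]

M is strictly triangular, hence nilpotent: M² = 0, so M³ = 0.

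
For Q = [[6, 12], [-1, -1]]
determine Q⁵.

tr Q = 5 and det Q = 6, so the characteristic polynomial is λ² − (5)λ + (6) with roots 2 and 3.
Eigenvectors give P = [[-3, 4], [1, -1]] with P⁻¹ = [[1, 4], [1, 3]], and Q = P·diag(2, 3)·P⁻¹.
Then Q⁵ = P·diag(32, 243)·P⁻¹ = [[-96, 972], [32, -243]] · [[1, 4], [1, 3]] = [[876, 2532], [-211, -601]].

[[876, 2532], [-211, -601]]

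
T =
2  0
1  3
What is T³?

[[8, 0], [19, 27]]

T² = [[4, 0], [5, 9]]
T³ = [[8, 0], [19, 27]]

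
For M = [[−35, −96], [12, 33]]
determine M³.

tr M = −2 and det M = −3, so the characteristic polynomial is λ² − (−2)λ + (−3) with roots 1 and −3.
Eigenvectors give P = [[8, 3], [−3, −1]] with P⁻¹ = [[−1, −3], [3, 8]], and M = P·diag(1, −3)·P⁻¹.
Then M³ = P·diag(1, −27)·P⁻¹ = [[8, −81], [−3, 27]] · [[−1, −3], [3, 8]] = [[−251, −672], [84, 225]].

[[−251, −672], [84, 225]]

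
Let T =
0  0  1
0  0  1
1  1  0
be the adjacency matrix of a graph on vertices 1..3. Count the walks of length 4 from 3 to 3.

4

The number of length-4 walks from vertex 3 to vertex 3 is entry (3,3) of T⁴, where T is the adjacency matrix.
T² = [[1, 1, 0], [1, 1, 0], [0, 0, 2]]
T³ = [[0, 0, 2], [0, 0, 2], [2, 2, 0]]
T⁴ = [[2, 2, 0], [2, 2, 0], [0, 0, 4]]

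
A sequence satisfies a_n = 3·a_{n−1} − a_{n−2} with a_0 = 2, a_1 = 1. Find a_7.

With companion matrix M = [[3, −1], [1, 0]], [a_n, a_{n−1}]ᵀ = M·[a_{n−1}, a_{n−2}]ᵀ, so [a_7, a_6]ᵀ = M⁶·[a_1, a_0]ᵀ.
M⁶ = [[377, −144], [144, −55]], giving [a_7, a_6]ᵀ = [[89], [34]].

89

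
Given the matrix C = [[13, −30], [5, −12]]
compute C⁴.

tr C = 1 and det C = −6, so the characteristic polynomial is λ² − (1)λ + (−6) with roots −2 and 3.
Eigenvectors give P = [[2, 3], [1, 1]] with P⁻¹ = [[−1, 3], [1, −2]], and C = P·diag(−2, 3)·P⁻¹.
Then C⁴ = P·diag(16, 81)·P⁻¹ = [[32, 243], [16, 81]] · [[−1, 3], [1, −2]] = [[211, −390], [65, −114]].

[[211, −390], [65, −114]]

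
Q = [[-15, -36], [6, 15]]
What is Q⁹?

[[-98415, -236196], [39366, 98415]]

tr Q = 0 and det Q = -9, so the characteristic polynomial is λ² − (0)λ + (-9) with roots 3 and -3.
Eigenvectors give P = [[-2, 3], [1, -1]] with P⁻¹ = [[1, 3], [1, 2]], and Q = P·diag(3, -3)·P⁻¹.
Then Q⁹ = P·diag(19683, -19683)·P⁻¹ = [[-39366, -59049], [19683, 19683]] · [[1, 3], [1, 2]] = [[-98415, -236196], [39366, 98415]].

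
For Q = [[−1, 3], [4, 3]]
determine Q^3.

Q^2 = [[13, 6], [8, 21]]
Q^3 = [[11, 57], [76, 87]]

[[11, 57], [76, 87]]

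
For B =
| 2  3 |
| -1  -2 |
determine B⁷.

B² = I (check: tr B = 0 and det B = -1), so B⁷ = B since 7 is odd.

[[2, 3], [-1, -2]]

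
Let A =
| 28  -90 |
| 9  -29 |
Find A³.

tr A = -1 and det A = -2, so the characteristic polynomial is λ² − (-1)λ + (-2) with roots 1 and -2.
Eigenvectors give P = [[-10, 3], [-3, 1]] with P⁻¹ = [[-1, 3], [-3, 10]], and A = P·diag(1, -2)·P⁻¹.
Then A³ = P·diag(1, -8)·P⁻¹ = [[-10, -24], [-3, -8]] · [[-1, 3], [-3, 10]] = [[82, -270], [27, -89]].

[[82, -270], [27, -89]]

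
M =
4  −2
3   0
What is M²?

[[10, −8], [12, −6]]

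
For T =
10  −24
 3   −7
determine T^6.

[[568, −1512], [189, −503]]

tr T = 3 and det T = 2, so the characteristic polynomial is λ² − (3)λ + (2) with roots 1 and 2.
Eigenvectors give P = [[8, 3], [3, 1]] with P⁻¹ = [[−1, 3], [3, −8]], and T = P·diag(1, 2)·P⁻¹.
Then T^6 = P·diag(1, 64)·P⁻¹ = [[8, 192], [3, 64]] · [[−1, 3], [3, −8]] = [[568, −1512], [189, −503]].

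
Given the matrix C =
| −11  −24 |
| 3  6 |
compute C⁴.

[[601, 1560], [−195, −504]]

tr C = −5 and det C = 6, so the characteristic polynomial is λ² − (−5)λ + (6) with roots −3 and −2.
Eigenvectors give P = [[−3, −8], [1, 3]] with P⁻¹ = [[−3, −8], [1, 3]], and C = P·diag(−3, −2)·P⁻¹.
Then C⁴ = P·diag(81, 16)·P⁻¹ = [[−243, −128], [81, 48]] · [[−3, −8], [1, 3]] = [[601, 1560], [−195, −504]].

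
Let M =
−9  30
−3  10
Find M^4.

[[−9, 30], [−3, 10]]

M² = M (a projection; rank 1, trace 1), so M^4 = M.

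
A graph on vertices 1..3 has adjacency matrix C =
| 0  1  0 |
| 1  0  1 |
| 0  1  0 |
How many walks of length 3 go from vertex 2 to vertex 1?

2

The number of length-3 walks from vertex 2 to vertex 1 is entry (2,1) of C³, where C is the adjacency matrix.
C² = [[1, 0, 1], [0, 2, 0], [1, 0, 1]]
C³ = [[0, 2, 0], [2, 0, 2], [0, 2, 0]]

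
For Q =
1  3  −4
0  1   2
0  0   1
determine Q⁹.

[[1, 27, 180], [0, 1, 18], [0, 0, 1]]

Q = I + N where N = [[0, 3, −4], [0, 0, 2], [0, 0, 0]] is strictly upper-triangular, so N³ = 0.
(I + N)⁹ = I + 9·N + 36·N² = [[1, 27, 180], [0, 1, 18], [0, 0, 1]].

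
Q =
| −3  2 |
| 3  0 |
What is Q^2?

[[15, −6], [−9, 6]]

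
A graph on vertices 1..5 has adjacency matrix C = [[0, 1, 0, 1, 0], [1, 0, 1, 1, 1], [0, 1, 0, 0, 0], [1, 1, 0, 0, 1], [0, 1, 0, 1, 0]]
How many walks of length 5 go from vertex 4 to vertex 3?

The number of length-5 walks from vertex 4 to vertex 3 is entry (4,3) of C⁵, where C is the adjacency matrix.
C² = [[2, 1, 1, 1, 2], [1, 4, 0, 2, 1], [1, 0, 1, 1, 1], [1, 2, 1, 3, 1], [2, 1, 1, 1, 2]]
C³ = [[2, 6, 1, 5, 2], [6, 4, 4, 6, 6], [1, 4, 0, 2, 1], [5, 6, 2, 4, 5], [2, 6, 1, 5, 2]]
C⁴ = [[11, 10, 6, 10, 11], [10, 22, 4, 16, 10], [6, 4, 4, 6, 6], [10, 16, 6, 16, 10], [11, 10, 6, 10, 11]]
C⁵ = [[20, 38, 10, 32, 20], [38, 40, 22, 42, 38], [10, 22, 4, 16, 10], [32, 42, 16, 36, 32], [20, 38, 10, 32, 20]]

16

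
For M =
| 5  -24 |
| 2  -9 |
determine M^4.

tr M = -4 and det M = 3, so the characteristic polynomial is λ² − (-4)λ + (3) with roots -3 and -1.
Eigenvectors give P = [[3, 4], [1, 1]] with P⁻¹ = [[-1, 4], [1, -3]], and M = P·diag(-3, -1)·P⁻¹.
Then M^4 = P·diag(81, 1)·P⁻¹ = [[243, 4], [81, 1]] · [[-1, 4], [1, -3]] = [[-239, 960], [-80, 321]].

[[-239, 960], [-80, 321]]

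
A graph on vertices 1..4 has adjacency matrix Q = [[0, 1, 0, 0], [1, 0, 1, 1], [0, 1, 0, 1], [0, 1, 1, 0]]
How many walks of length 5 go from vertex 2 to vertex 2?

The number of length-5 walks from vertex 2 to vertex 2 is entry (2,2) of Q^5, where Q is the adjacency matrix.
Q^2 = [[1, 0, 1, 1], [0, 3, 1, 1], [1, 1, 2, 1], [1, 1, 1, 2]]
Q^3 = [[0, 3, 1, 1], [3, 2, 4, 4], [1, 4, 2, 3], [1, 4, 3, 2]]
Q^4 = [[3, 2, 4, 4], [2, 11, 6, 6], [4, 6, 7, 6], [4, 6, 6, 7]]
Q^5 = [[2, 11, 6, 6], [11, 14, 17, 17], [6, 17, 12, 13], [6, 17, 13, 12]]

14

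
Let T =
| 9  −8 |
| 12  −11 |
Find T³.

[[57, −56], [84, −83]]

tr T = −2 and det T = −3, so the characteristic polynomial is λ² − (−2)λ + (−3) with roots −3 and 1.
Eigenvectors give P = [[−2, 1], [−3, 1]] with P⁻¹ = [[1, −1], [3, −2]], and T = P·diag(−3, 1)·P⁻¹.
Then T³ = P·diag(−27, 1)·P⁻¹ = [[54, 1], [81, 1]] · [[1, −1], [3, −2]] = [[57, −56], [84, −83]].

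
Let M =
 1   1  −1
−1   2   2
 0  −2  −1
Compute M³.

M² = [[0, 5, 2], [−3, −1, 3], [2, −2, −3]]
M³ = [[−5, 6, 8], [−2, −11, −2], [4, 4, −3]]

[[−5, 6, 8], [−2, −11, −2], [4, 4, −3]]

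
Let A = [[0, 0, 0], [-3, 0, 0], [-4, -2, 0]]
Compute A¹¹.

[[0, 0, 0], [0, 0, 0], [0, 0, 0]]

A is strictly triangular, hence nilpotent: A³ = 0, so A¹¹ = 0.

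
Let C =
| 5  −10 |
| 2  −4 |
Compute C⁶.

C² = C (a projection; rank 1, trace 1), so C⁶ = C.

[[5, −10], [2, −4]]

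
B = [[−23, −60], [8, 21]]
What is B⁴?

[[481, 1200], [−160, −399]]

tr B = −2 and det B = −3, so the characteristic polynomial is λ² − (−2)λ + (−3) with roots −3 and 1.
Eigenvectors give P = [[−3, −5], [1, 2]] with P⁻¹ = [[−2, −5], [1, 3]], and B = P·diag(−3, 1)·P⁻¹.
Then B⁴ = P·diag(81, 1)·P⁻¹ = [[−243, −5], [81, 2]] · [[−2, −5], [1, 3]] = [[481, 1200], [−160, −399]].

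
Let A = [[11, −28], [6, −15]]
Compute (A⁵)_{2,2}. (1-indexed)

−1695

tr A = −4 and det A = 3, so the characteristic polynomial is λ² − (−4)λ + (3) with roots −3 and −1.
Eigenvectors give P = [[2, 7], [1, 3]] with P⁻¹ = [[−3, 7], [1, −2]], and A = P·diag(−3, −1)·P⁻¹.
Then A⁵ = P·diag(−243, −1)·P⁻¹ = [[−486, −7], [−243, −3]] · [[−3, 7], [1, −2]] = [[1451, −3388], [726, −1695]].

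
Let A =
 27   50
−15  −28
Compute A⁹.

tr A = −1 and det A = −6, so the characteristic polynomial is λ² − (−1)λ + (−6) with roots 2 and −3.
Eigenvectors give P = [[−2, −5], [1, 3]] with P⁻¹ = [[−3, −5], [1, 2]], and A = P·diag(2, −3)·P⁻¹.
Then A⁹ = P·diag(512, −19683)·P⁻¹ = [[−1024, 98415], [512, −59049]] · [[−3, −5], [1, 2]] = [[101487, 201950], [−60585, −120658]].

[[101487, 201950], [−60585, −120658]]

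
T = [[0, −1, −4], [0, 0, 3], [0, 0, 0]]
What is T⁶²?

[[0, 0, 0], [0, 0, 0], [0, 0, 0]]

T is strictly triangular, hence nilpotent: T³ = 0, so T⁶² = 0.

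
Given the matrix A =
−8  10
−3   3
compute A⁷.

[[−12482, 20590], [−6177, 10167]]

tr A = −5 and det A = 6, so the characteristic polynomial is λ² − (−5)λ + (6) with roots −2 and −3.
Eigenvectors give P = [[−5, −2], [−3, −1]] with P⁻¹ = [[1, −2], [−3, 5]], and A = P·diag(−2, −3)·P⁻¹.
Then A⁷ = P·diag(−128, −2187)·P⁻¹ = [[640, 4374], [384, 2187]] · [[1, −2], [−3, 5]] = [[−12482, 20590], [−6177, 10167]].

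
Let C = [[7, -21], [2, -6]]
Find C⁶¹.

[[7, -21], [2, -6]]

C² = C (a projection; rank 1, trace 1), so C⁶¹ = C.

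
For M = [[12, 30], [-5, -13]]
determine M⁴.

tr M = -1 and det M = -6, so the characteristic polynomial is λ² − (-1)λ + (-6) with roots 2 and -3.
Eigenvectors give P = [[3, -2], [-1, 1]] with P⁻¹ = [[1, 2], [1, 3]], and M = P·diag(2, -3)·P⁻¹.
Then M⁴ = P·diag(16, 81)·P⁻¹ = [[48, -162], [-16, 81]] · [[1, 2], [1, 3]] = [[-114, -390], [65, 211]].

[[-114, -390], [65, 211]]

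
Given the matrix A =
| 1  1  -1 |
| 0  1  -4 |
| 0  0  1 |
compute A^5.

A = I + N where N = [[0, 1, -1], [0, 0, -4], [0, 0, 0]] is strictly upper-triangular, so N^3 = 0.
(I + N)^5 = I + 5·N + 10·N^2 = [[1, 5, -45], [0, 1, -20], [0, 0, 1]].

[[1, 5, -45], [0, 1, -20], [0, 0, 1]]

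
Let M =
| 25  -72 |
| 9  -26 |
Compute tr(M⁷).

-127

tr M = -1 and det M = -2, so the characteristic polynomial is λ² − (-1)λ + (-2) with roots -2 and 1.
Eigenvectors give P = [[-8, 3], [-3, 1]] with P⁻¹ = [[1, -3], [3, -8]], and M = P·diag(-2, 1)·P⁻¹.
Then M⁷ = P·diag(-128, 1)·P⁻¹ = [[1024, 3], [384, 1]] · [[1, -3], [3, -8]] = [[1033, -3096], [387, -1160]].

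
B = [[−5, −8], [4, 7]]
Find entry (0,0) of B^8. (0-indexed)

−6559

tr B = 2 and det B = −3, so the characteristic polynomial is λ² − (2)λ + (−3) with roots −1 and 3.
Eigenvectors give P = [[2, −1], [−1, 1]] with P⁻¹ = [[1, 1], [1, 2]], and B = P·diag(−1, 3)·P⁻¹.
Then B^8 = P·diag(1, 6561)·P⁻¹ = [[2, −6561], [−1, 6561]] · [[1, 1], [1, 2]] = [[−6559, −13120], [6560, 13121]].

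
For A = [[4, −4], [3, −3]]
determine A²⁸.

[[4, −4], [3, −3]]

A² = A (a projection; rank 1, trace 1), so A²⁸ = A.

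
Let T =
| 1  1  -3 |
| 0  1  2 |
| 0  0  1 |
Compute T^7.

[[1, 7, 21], [0, 1, 14], [0, 0, 1]]

T = I + N where N = [[0, 1, -3], [0, 0, 2], [0, 0, 0]] is strictly upper-triangular, so N^3 = 0.
(I + N)^7 = I + 7·N + 21·N^2 = [[1, 7, 21], [0, 1, 14], [0, 0, 1]].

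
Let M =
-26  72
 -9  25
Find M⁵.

[[-296, 792], [-99, 265]]

tr M = -1 and det M = -2, so the characteristic polynomial is λ² − (-1)λ + (-2) with roots -2 and 1.
Eigenvectors give P = [[3, -8], [1, -3]] with P⁻¹ = [[3, -8], [1, -3]], and M = P·diag(-2, 1)·P⁻¹.
Then M⁵ = P·diag(-32, 1)·P⁻¹ = [[-96, -8], [-32, -3]] · [[3, -8], [1, -3]] = [[-296, 792], [-99, 265]].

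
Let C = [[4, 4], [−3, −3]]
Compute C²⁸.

[[4, 4], [−3, −3]]

C² = C (a projection; rank 1, trace 1), so C²⁸ = C.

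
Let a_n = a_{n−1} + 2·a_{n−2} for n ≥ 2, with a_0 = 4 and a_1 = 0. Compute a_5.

40

With companion matrix C = [[1, 2], [1, 0]], [a_n, a_{n−1}]ᵀ = C·[a_{n−1}, a_{n−2}]ᵀ, so [a_5, a_4]ᵀ = C⁴·[a_1, a_0]ᵀ.
C⁴ = [[11, 10], [5, 6]], giving [a_5, a_4]ᵀ = [[40], [24]].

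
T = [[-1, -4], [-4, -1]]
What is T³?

[[-49, -76], [-76, -49]]

T² = [[17, 8], [8, 17]]
T³ = [[-49, -76], [-76, -49]]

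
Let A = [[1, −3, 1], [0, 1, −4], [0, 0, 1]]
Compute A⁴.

A = I + N where N = [[0, −3, 1], [0, 0, −4], [0, 0, 0]] is strictly upper-triangular, so N³ = 0.
(I + N)⁴ = I + 4·N + 6·N² = [[1, −12, 76], [0, 1, −16], [0, 0, 1]].

[[1, −12, 76], [0, 1, −16], [0, 0, 1]]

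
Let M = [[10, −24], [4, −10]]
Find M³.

[[40, −96], [16, −40]]

tr M = 0 and det M = −4, so the characteristic polynomial is λ² − (0)λ + (−4) with roots −2 and 2.
Eigenvectors give P = [[−2, 3], [−1, 1]] with P⁻¹ = [[1, −3], [1, −2]], and M = P·diag(−2, 2)·P⁻¹.
Then M³ = P·diag(−8, 8)·P⁻¹ = [[16, 24], [8, 8]] · [[1, −3], [1, −2]] = [[40, −96], [16, −40]].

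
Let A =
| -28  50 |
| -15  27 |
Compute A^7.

tr A = -1 and det A = -6, so the characteristic polynomial is λ² − (-1)λ + (-6) with roots -3 and 2.
Eigenvectors give P = [[-2, 5], [-1, 3]] with P⁻¹ = [[-3, 5], [-1, 2]], and A = P·diag(-3, 2)·P⁻¹.
Then A^7 = P·diag(-2187, 128)·P⁻¹ = [[4374, 640], [2187, 384]] · [[-3, 5], [-1, 2]] = [[-13762, 23150], [-6945, 11703]].

[[-13762, 23150], [-6945, 11703]]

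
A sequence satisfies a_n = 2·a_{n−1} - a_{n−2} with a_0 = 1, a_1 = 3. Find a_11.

With companion matrix B = [[2, -1], [1, 0]], [a_n, a_{n−1}]ᵀ = B·[a_{n−1}, a_{n−2}]ᵀ, so [a_11, a_10]ᵀ = B¹⁰·[a_1, a_0]ᵀ.
B¹⁰ = [[11, -10], [10, -9]], giving [a_11, a_10]ᵀ = [[23], [21]].

23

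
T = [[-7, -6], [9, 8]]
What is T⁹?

[[-1027, -1026], [1539, 1538]]

tr T = 1 and det T = -2, so the characteristic polynomial is λ² − (1)λ + (-2) with roots 2 and -1.
Eigenvectors give P = [[-2, -1], [3, 1]] with P⁻¹ = [[1, 1], [-3, -2]], and T = P·diag(2, -1)·P⁻¹.
Then T⁹ = P·diag(512, -1)·P⁻¹ = [[-1024, 1], [1536, -1]] · [[1, 1], [-3, -2]] = [[-1027, -1026], [1539, 1538]].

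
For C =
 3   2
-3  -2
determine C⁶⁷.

C² = C (a projection; rank 1, trace 1), so C⁶⁷ = C.

[[3, 2], [-3, -2]]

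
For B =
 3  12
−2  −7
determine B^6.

[[−1455, −4368], [728, 2185]]

tr B = −4 and det B = 3, so the characteristic polynomial is λ² − (−4)λ + (3) with roots −3 and −1.
Eigenvectors give P = [[−2, −3], [1, 1]] with P⁻¹ = [[1, 3], [−1, −2]], and B = P·diag(−3, −1)·P⁻¹.
Then B^6 = P·diag(729, 1)·P⁻¹ = [[−1458, −3], [729, 1]] · [[1, 3], [−1, −2]] = [[−1455, −4368], [728, 2185]].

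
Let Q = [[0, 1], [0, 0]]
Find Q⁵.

[[0, 0], [0, 0]]

Q is strictly triangular, hence nilpotent: Q² = 0, so Q⁵ = 0.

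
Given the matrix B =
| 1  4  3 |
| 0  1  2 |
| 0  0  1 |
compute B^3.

[[1, 12, 33], [0, 1, 6], [0, 0, 1]]

B = I + N where N = [[0, 4, 3], [0, 0, 2], [0, 0, 0]] is strictly upper-triangular, so N^3 = 0.
(I + N)^3 = I + 3·N + 3·N^2 = [[1, 12, 33], [0, 1, 6], [0, 0, 1]].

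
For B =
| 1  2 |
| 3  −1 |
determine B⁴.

B² = [[7, 0], [0, 7]]
B³ = [[7, 14], [21, −7]]
B⁴ = [[49, 0], [0, 49]]

[[49, 0], [0, 49]]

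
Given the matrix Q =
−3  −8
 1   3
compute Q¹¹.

Q² = I (check: tr Q = 0 and det Q = −1), so Q¹¹ = Q since 11 is odd.

[[−3, −8], [1, 3]]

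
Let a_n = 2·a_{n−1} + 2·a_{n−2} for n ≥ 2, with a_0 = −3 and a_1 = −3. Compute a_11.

With companion matrix Q = [[2, 2], [1, 0]], [a_n, a_{n−1}]ᵀ = Q·[a_{n−1}, a_{n−2}]ᵀ, so [a_11, a_10]ᵀ = Q¹⁰·[a_1, a_0]ᵀ.
Q¹⁰ = [[18272, 13376], [6688, 4896]], giving [a_11, a_10]ᵀ = [[−94944], [−34752]].

−94944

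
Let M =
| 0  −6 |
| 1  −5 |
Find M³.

tr M = −5 and det M = 6, so the characteristic polynomial is λ² − (−5)λ + (6) with roots −3 and −2.
Eigenvectors give P = [[−2, 3], [−1, 1]] with P⁻¹ = [[1, −3], [1, −2]], and M = P·diag(−3, −2)·P⁻¹.
Then M³ = P·diag(−27, −8)·P⁻¹ = [[54, −24], [27, −8]] · [[1, −3], [1, −2]] = [[30, −114], [19, −65]].

[[30, −114], [19, −65]]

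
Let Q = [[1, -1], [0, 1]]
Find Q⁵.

Q = I + N where N = [[0, -1], [0, 0]] is strictly upper-triangular, so N² = 0.
(I + N)⁵ = I + 5·N = [[1, -5], [0, 1]].

[[1, -5], [0, 1]]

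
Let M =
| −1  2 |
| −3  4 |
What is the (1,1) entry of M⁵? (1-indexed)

tr M = 3 and det M = 2, so the characteristic polynomial is λ² − (3)λ + (2) with roots 2 and 1.
Eigenvectors give P = [[2, −1], [3, −1]] with P⁻¹ = [[−1, 1], [−3, 2]], and M = P·diag(2, 1)·P⁻¹.
Then M⁵ = P·diag(32, 1)·P⁻¹ = [[64, −1], [96, −1]] · [[−1, 1], [−3, 2]] = [[−61, 62], [−93, 94]].

−61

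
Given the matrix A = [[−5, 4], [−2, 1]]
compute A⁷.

tr A = −4 and det A = 3, so the characteristic polynomial is λ² − (−4)λ + (3) with roots −1 and −3.
Eigenvectors give P = [[1, 2], [1, 1]] with P⁻¹ = [[−1, 2], [1, −1]], and A = P·diag(−1, −3)·P⁻¹.
Then A⁷ = P·diag(−1, −2187)·P⁻¹ = [[−1, −4374], [−1, −2187]] · [[−1, 2], [1, −1]] = [[−4373, 4372], [−2186, 2185]].

[[−4373, 4372], [−2186, 2185]]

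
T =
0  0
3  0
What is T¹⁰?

[[0, 0], [0, 0]]

T is strictly triangular, hence nilpotent: T² = 0, so T¹⁰ = 0.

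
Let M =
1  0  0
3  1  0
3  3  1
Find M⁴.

M = I + N where N = [[0, 0, 0], [3, 0, 0], [3, 3, 0]] is strictly lower-triangular, so N³ = 0.
(I + N)⁴ = I + 4·N + 6·N² = [[1, 0, 0], [12, 1, 0], [66, 12, 1]].

[[1, 0, 0], [12, 1, 0], [66, 12, 1]]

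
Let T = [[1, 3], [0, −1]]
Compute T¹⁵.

T² = I (check: tr T = 0 and det T = −1), so T¹⁵ = T since 15 is odd.

[[1, 3], [0, −1]]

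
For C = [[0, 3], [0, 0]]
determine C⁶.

[[0, 0], [0, 0]]

C is strictly triangular, hence nilpotent: C² = 0, so C⁶ = 0.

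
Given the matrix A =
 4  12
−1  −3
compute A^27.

[[4, 12], [−1, −3]]

A² = A (a projection; rank 1, trace 1), so A^27 = A.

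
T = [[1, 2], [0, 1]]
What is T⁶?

[[1, 12], [0, 1]]

T = I + N where N = [[0, 2], [0, 0]] is strictly upper-triangular, so N² = 0.
(I + N)⁶ = I + 6·N = [[1, 12], [0, 1]].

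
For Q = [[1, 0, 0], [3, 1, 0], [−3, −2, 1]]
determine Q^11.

Q = I + N where N = [[0, 0, 0], [3, 0, 0], [−3, −2, 0]] is strictly lower-triangular, so N^3 = 0.
(I + N)^11 = I + 11·N + 55·N^2 = [[1, 0, 0], [33, 1, 0], [−363, −22, 1]].

[[1, 0, 0], [33, 1, 0], [−363, −22, 1]]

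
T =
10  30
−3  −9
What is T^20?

[[10, 30], [−3, −9]]

T² = T (a projection; rank 1, trace 1), so T^20 = T.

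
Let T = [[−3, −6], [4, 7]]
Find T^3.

tr T = 4 and det T = 3, so the characteristic polynomial is λ² − (4)λ + (3) with roots 1 and 3.
Eigenvectors give P = [[−3, 1], [2, −1]] with P⁻¹ = [[−1, −1], [−2, −3]], and T = P·diag(1, 3)·P⁻¹.
Then T^3 = P·diag(1, 27)·P⁻¹ = [[−3, 27], [2, −27]] · [[−1, −1], [−2, −3]] = [[−51, −78], [52, 79]].

[[−51, −78], [52, 79]]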